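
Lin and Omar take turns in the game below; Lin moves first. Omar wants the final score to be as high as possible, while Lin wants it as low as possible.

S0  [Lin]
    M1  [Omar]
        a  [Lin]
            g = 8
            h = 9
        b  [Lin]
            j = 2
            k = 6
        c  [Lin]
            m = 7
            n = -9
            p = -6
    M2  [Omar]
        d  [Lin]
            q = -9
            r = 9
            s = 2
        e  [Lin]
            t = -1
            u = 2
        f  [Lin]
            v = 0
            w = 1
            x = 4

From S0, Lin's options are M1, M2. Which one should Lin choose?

M2

a (Lin): min(8, 9) = 8
b (Lin): min(2, 6) = 2
c (Lin): min(7, -9, -6) = -9
M1 (Omar): max(8, 2, -9) = 8
d (Lin): min(-9, 9, 2) = -9
e (Lin): min(-1, 2) = -1
f (Lin): min(0, 1, 4) = 0
M2 (Omar): max(-9, -1, 0) = 0
S0 (Lin): min(8, 0) = 0
Lin at S0 wants the lowest of {M1=8, M2=0}, so chooses M2.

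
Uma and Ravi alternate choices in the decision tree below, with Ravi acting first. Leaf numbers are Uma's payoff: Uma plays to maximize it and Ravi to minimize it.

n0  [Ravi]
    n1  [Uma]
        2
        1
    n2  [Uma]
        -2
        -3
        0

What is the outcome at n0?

0

n1 (Uma): max(2, 1) = 2
n2 (Uma): max(-2, -3, 0) = 0
n0 (Ravi): min(2, 0) = 0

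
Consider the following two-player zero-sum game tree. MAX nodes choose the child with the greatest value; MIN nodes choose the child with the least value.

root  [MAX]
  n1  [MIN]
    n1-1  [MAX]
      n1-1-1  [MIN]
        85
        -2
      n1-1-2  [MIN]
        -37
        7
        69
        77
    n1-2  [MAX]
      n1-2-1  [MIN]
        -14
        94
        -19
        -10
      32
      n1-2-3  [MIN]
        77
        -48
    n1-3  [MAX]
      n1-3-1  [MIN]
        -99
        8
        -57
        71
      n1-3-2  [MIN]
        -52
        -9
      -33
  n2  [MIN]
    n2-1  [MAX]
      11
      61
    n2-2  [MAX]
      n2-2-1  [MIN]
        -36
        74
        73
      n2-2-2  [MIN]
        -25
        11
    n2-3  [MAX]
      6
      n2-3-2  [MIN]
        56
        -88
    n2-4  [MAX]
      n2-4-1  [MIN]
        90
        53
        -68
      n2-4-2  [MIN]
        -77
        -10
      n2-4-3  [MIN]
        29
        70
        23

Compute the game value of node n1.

n1-1-1 (MIN): min(85, -2) = -2
n1-1-2 (MIN): min(-37, 7, 69, 77) = -37
n1-1 (MAX): max(-2, -37) = -2
n1-2-1 (MIN): min(-14, 94, -19, -10) = -19
n1-2-3 (MIN): min(77, -48) = -48
n1-2 (MAX): max(-19, 32, -48) = 32
n1-3-1 (MIN): min(-99, 8, -57, 71) = -99
n1-3-2 (MIN): min(-52, -9) = -52
n1-3 (MAX): max(-99, -52, -33) = -33
n1 (MIN): min(-2, 32, -33) = -33

-33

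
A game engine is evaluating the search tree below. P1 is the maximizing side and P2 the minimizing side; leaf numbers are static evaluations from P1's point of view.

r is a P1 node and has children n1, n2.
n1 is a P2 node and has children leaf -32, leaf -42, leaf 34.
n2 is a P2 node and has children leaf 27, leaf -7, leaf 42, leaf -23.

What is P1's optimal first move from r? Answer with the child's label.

n2

n1 (P2): min(-32, -42, 34) = -42
n2 (P2): min(27, -7, 42, -23) = -23
r (P1): max(-42, -23) = -23
P1 at r wants the highest of {n1=-42, n2=-23}, so chooses n2.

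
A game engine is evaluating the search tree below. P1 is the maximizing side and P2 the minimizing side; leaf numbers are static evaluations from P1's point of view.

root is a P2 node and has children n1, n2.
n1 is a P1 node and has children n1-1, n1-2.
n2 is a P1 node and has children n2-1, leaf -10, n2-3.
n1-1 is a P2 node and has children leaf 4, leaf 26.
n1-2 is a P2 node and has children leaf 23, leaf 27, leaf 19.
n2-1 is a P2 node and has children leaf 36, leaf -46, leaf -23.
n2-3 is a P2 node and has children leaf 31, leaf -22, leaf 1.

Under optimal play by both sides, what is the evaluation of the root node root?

-10

n1-1 (P2): min(4, 26) = 4
n1-2 (P2): min(23, 27, 19) = 19
n1 (P1): max(4, 19) = 19
n2-1 (P2): min(36, -46, -23) = -46
n2-3 (P2): min(31, -22, 1) = -22
n2 (P1): max(-46, -10, -22) = -10
root (P2): min(19, -10) = -10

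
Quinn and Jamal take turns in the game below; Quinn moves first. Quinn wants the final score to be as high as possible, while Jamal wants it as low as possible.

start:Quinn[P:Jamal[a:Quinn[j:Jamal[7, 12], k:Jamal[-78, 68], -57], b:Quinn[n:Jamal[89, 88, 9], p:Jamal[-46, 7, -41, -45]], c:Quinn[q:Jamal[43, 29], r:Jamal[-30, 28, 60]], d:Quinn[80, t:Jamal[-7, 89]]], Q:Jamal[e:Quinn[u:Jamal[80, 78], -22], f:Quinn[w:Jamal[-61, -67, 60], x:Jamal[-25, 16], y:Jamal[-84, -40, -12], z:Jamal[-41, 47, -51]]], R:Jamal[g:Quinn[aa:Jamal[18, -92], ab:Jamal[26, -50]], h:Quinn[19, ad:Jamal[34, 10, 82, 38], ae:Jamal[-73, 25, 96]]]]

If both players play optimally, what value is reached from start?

j (Jamal): min(7, 12) = 7
k (Jamal): min(-78, 68) = -78
a (Quinn): max(7, -78, -57) = 7
n (Jamal): min(89, 88, 9) = 9
p (Jamal): min(-46, 7, -41, -45) = -46
b (Quinn): max(9, -46) = 9
q (Jamal): min(43, 29) = 29
r (Jamal): min(-30, 28, 60) = -30
c (Quinn): max(29, -30) = 29
t (Jamal): min(-7, 89) = -7
d (Quinn): max(80, -7) = 80
P (Jamal): min(7, 9, 29, 80) = 7
u (Jamal): min(80, 78) = 78
e (Quinn): max(78, -22) = 78
w (Jamal): min(-61, -67, 60) = -67
x (Jamal): min(-25, 16) = -25
y (Jamal): min(-84, -40, -12) = -84
z (Jamal): min(-41, 47, -51) = -51
f (Quinn): max(-67, -25, -84, -51) = -25
Q (Jamal): min(78, -25) = -25
aa (Jamal): min(18, -92) = -92
ab (Jamal): min(26, -50) = -50
g (Quinn): max(-92, -50) = -50
ad (Jamal): min(34, 10, 82, 38) = 10
ae (Jamal): min(-73, 25, 96) = -73
h (Quinn): max(19, 10, -73) = 19
R (Jamal): min(-50, 19) = -50
start (Quinn): max(7, -25, -50) = 7

7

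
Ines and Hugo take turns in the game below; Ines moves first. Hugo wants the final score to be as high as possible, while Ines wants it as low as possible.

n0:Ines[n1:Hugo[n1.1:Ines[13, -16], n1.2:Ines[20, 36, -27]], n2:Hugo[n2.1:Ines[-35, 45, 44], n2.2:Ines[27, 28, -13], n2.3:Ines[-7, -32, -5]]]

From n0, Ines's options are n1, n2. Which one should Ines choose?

n1.1 (Ines): min(13, -16) = -16
n1.2 (Ines): min(20, 36, -27) = -27
n1 (Hugo): max(-16, -27) = -16
n2.1 (Ines): min(-35, 45, 44) = -35
n2.2 (Ines): min(27, 28, -13) = -13
n2.3 (Ines): min(-7, -32, -5) = -32
n2 (Hugo): max(-35, -13, -32) = -13
n0 (Ines): min(-16, -13) = -16
Ines at n0 wants the lowest of {n1=-16, n2=-13}, so chooses n1.

n1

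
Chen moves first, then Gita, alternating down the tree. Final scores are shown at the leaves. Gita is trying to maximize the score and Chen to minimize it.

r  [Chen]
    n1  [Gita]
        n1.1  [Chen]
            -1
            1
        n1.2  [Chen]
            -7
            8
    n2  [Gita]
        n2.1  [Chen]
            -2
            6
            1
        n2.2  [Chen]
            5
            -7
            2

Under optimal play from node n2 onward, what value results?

-2

n2.1 (Chen): min(-2, 6, 1) = -2
n2.2 (Chen): min(5, -7, 2) = -7
n2 (Gita): max(-2, -7) = -2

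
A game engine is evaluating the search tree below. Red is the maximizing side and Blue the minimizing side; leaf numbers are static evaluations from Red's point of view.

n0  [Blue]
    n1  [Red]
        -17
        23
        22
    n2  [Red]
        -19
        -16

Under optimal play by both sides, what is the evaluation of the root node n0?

-16

n1 (Red): max(-17, 23, 22) = 23
n2 (Red): max(-19, -16) = -16
n0 (Blue): min(23, -16) = -16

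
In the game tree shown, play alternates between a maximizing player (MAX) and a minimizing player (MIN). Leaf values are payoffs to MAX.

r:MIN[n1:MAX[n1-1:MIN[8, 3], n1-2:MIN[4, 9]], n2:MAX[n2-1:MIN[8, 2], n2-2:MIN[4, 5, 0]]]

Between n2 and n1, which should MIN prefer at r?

n2

n2-1 (MIN): min(8, 2) = 2
n2-2 (MIN): min(4, 5, 0) = 0
n2 (MAX): max(2, 0) = 2
n1-1 (MIN): min(8, 3) = 3
n1-2 (MIN): min(4, 9) = 4
n1 (MAX): max(3, 4) = 4
MIN prefers the lower value; n2=2, n1=4. n2 is better since 2 < 4.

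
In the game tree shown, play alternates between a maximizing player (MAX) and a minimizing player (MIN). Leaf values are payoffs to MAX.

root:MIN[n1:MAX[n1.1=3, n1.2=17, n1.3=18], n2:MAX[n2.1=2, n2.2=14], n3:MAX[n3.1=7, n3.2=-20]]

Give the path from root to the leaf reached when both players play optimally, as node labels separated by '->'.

root -> n3 -> n3.1

n1 (MAX): max(3, 17, 18) = 18
n2 (MAX): max(2, 14) = 14
n3 (MAX): max(7, -20) = 7
root (MIN): min(18, 14, 7) = 7
At root, MIN picks n3 (lowest: 7).
At n3, MAX picks n3.1 (highest: 7).
Terminal value 7.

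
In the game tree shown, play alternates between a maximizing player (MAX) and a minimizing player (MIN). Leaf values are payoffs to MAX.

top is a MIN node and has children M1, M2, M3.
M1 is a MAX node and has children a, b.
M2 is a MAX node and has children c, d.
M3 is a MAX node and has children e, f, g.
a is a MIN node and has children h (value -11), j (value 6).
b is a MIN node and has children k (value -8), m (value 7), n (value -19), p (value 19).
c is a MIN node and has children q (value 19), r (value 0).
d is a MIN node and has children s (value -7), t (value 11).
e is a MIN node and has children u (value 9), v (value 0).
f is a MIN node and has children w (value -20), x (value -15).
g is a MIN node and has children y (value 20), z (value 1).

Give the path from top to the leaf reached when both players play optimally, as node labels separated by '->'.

top -> M1 -> a -> h

a (MIN): min(-11, 6) = -11
b (MIN): min(-8, 7, -19, 19) = -19
M1 (MAX): max(-11, -19) = -11
c (MIN): min(19, 0) = 0
d (MIN): min(-7, 11) = -7
M2 (MAX): max(0, -7) = 0
e (MIN): min(9, 0) = 0
f (MIN): min(-20, -15) = -20
g (MIN): min(20, 1) = 1
M3 (MAX): max(0, -20, 1) = 1
top (MIN): min(-11, 0, 1) = -11
At top, MIN picks M1 (lowest: -11).
At M1, MAX picks a (highest: -11).
At a, MIN picks h (lowest: -11).
Terminal value -11.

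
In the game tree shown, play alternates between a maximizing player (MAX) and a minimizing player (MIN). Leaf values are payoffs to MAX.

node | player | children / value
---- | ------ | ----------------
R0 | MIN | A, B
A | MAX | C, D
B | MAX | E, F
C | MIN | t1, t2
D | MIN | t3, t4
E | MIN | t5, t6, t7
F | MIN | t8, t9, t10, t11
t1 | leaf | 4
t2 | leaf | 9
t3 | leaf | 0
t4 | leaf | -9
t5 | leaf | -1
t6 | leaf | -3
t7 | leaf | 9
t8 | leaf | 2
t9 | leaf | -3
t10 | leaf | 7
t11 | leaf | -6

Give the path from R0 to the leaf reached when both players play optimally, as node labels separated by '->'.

R0 -> B -> E -> t6

C (MIN): min(4, 9) = 4
D (MIN): min(0, -9) = -9
A (MAX): max(4, -9) = 4
E (MIN): min(-1, -3, 9) = -3
F (MIN): min(2, -3, 7, -6) = -6
B (MAX): max(-3, -6) = -3
R0 (MIN): min(4, -3) = -3
At R0, MIN picks B (lowest: -3).
At B, MAX picks E (highest: -3).
At E, MIN picks t6 (lowest: -3).
Terminal value -3.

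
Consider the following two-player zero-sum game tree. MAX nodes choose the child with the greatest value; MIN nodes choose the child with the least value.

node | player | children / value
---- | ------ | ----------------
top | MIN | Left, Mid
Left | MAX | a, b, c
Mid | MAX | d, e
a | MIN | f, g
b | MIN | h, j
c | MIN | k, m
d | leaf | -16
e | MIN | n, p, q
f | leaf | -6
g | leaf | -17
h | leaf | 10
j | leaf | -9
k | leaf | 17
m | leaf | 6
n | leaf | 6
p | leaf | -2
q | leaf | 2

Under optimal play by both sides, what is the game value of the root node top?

-2

a (MIN): min(-6, -17) = -17
b (MIN): min(10, -9) = -9
c (MIN): min(17, 6) = 6
Left (MAX): max(-17, -9, 6) = 6
e (MIN): min(6, -2, 2) = -2
Mid (MAX): max(-16, -2) = -2
top (MIN): min(6, -2) = -2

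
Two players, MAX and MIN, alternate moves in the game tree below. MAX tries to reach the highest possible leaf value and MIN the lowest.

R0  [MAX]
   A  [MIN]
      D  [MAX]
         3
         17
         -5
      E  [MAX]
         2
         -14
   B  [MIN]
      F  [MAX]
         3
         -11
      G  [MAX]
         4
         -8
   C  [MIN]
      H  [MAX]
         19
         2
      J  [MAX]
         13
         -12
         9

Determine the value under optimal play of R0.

13

D (MAX): max(3, 17, -5) = 17
E (MAX): max(2, -14) = 2
A (MIN): min(17, 2) = 2
F (MAX): max(3, -11) = 3
G (MAX): max(4, -8) = 4
B (MIN): min(3, 4) = 3
H (MAX): max(19, 2) = 19
J (MAX): max(13, -12, 9) = 13
C (MIN): min(19, 13) = 13
R0 (MAX): max(2, 3, 13) = 13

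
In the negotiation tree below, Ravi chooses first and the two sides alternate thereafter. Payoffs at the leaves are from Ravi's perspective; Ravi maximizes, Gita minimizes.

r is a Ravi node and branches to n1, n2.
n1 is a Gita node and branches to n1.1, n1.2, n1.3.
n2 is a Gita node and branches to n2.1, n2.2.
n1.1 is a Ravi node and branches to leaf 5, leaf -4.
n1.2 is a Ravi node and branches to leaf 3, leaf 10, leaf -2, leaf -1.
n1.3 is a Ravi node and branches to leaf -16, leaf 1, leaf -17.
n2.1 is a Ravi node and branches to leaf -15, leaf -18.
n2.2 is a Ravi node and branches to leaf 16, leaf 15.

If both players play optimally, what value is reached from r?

n1.1 (Ravi): max(5, -4) = 5
n1.2 (Ravi): max(3, 10, -2, -1) = 10
n1.3 (Ravi): max(-16, 1, -17) = 1
n1 (Gita): min(5, 10, 1) = 1
n2.1 (Ravi): max(-15, -18) = -15
n2.2 (Ravi): max(16, 15) = 16
n2 (Gita): min(-15, 16) = -15
r (Ravi): max(1, -15) = 1

1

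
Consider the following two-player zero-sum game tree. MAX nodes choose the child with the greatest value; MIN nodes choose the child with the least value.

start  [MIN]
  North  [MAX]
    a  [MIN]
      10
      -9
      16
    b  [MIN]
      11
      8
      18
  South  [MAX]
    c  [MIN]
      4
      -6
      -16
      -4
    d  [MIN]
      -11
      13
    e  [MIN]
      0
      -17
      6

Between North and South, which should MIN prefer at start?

South

a (MIN): min(10, -9, 16) = -9
b (MIN): min(11, 8, 18) = 8
North (MAX): max(-9, 8) = 8
c (MIN): min(4, -6, -16, -4) = -16
d (MIN): min(-11, 13) = -11
e (MIN): min(0, -17, 6) = -17
South (MAX): max(-16, -11, -17) = -11
MIN prefers the lower value; North=8, South=-11. South is better since -11 < 8.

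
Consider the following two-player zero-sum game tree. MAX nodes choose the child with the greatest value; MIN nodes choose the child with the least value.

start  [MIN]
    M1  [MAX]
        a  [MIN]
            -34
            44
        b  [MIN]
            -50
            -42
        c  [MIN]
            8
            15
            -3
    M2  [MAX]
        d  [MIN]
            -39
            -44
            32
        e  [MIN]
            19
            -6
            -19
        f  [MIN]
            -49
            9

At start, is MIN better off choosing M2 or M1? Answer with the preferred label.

d (MIN): min(-39, -44, 32) = -44
e (MIN): min(19, -6, -19) = -19
f (MIN): min(-49, 9) = -49
M2 (MAX): max(-44, -19, -49) = -19
a (MIN): min(-34, 44) = -34
b (MIN): min(-50, -42) = -50
c (MIN): min(8, 15, -3) = -3
M1 (MAX): max(-34, -50, -3) = -3
MIN prefers the lower value; M2=-19, M1=-3. M2 is better since -19 < -3.

M2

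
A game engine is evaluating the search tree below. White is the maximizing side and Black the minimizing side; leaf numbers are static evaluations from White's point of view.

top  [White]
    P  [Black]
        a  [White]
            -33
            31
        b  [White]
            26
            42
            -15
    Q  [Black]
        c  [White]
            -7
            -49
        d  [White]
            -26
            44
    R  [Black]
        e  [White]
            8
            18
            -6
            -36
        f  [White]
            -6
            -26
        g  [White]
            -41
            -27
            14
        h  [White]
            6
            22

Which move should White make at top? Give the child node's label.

a (White): max(-33, 31) = 31
b (White): max(26, 42, -15) = 42
P (Black): min(31, 42) = 31
c (White): max(-7, -49) = -7
d (White): max(-26, 44) = 44
Q (Black): min(-7, 44) = -7
e (White): max(8, 18, -6, -36) = 18
f (White): max(-6, -26) = -6
g (White): max(-41, -27, 14) = 14
h (White): max(6, 22) = 22
R (Black): min(18, -6, 14, 22) = -6
top (White): max(31, -7, -6) = 31
White at top wants the highest of {P=31, Q=-7, R=-6}, so chooses P.

P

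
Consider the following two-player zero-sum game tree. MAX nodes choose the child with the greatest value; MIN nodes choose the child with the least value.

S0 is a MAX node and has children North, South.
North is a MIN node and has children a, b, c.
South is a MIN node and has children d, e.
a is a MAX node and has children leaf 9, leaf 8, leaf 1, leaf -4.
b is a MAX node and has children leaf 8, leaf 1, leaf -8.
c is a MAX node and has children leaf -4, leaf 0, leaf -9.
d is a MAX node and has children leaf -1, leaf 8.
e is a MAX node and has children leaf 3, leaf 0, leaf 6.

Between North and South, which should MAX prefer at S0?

South

a (MAX): max(9, 8, 1, -4) = 9
b (MAX): max(8, 1, -8) = 8
c (MAX): max(-4, 0, -9) = 0
North (MIN): min(9, 8, 0) = 0
d (MAX): max(-1, 8) = 8
e (MAX): max(3, 0, 6) = 6
South (MIN): min(8, 6) = 6
MAX prefers the higher value; North=0, South=6. South is better since 6 > 0.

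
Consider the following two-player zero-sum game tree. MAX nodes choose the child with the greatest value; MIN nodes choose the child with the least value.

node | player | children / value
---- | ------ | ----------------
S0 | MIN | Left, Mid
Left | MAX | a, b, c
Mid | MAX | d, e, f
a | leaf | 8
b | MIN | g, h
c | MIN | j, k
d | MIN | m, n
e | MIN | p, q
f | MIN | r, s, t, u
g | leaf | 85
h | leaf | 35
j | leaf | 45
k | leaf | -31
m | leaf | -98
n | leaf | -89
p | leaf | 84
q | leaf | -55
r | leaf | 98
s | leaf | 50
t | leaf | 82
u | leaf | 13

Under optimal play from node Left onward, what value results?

b (MIN): min(85, 35) = 35
c (MIN): min(45, -31) = -31
Left (MAX): max(8, 35, -31) = 35

35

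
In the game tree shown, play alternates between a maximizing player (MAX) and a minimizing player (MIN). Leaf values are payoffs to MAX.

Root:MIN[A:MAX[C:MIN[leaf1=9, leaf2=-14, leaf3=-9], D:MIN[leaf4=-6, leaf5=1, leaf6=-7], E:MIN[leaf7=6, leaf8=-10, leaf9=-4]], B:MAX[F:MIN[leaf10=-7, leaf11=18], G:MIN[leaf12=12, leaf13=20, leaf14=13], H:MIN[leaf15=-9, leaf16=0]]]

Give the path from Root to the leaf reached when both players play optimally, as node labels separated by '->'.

C (MIN): min(9, -14, -9) = -14
D (MIN): min(-6, 1, -7) = -7
E (MIN): min(6, -10, -4) = -10
A (MAX): max(-14, -7, -10) = -7
F (MIN): min(-7, 18) = -7
G (MIN): min(12, 20, 13) = 12
H (MIN): min(-9, 0) = -9
B (MAX): max(-7, 12, -9) = 12
Root (MIN): min(-7, 12) = -7
At Root, MIN picks A (lowest: -7).
At A, MAX picks D (highest: -7).
At D, MIN picks leaf6 (lowest: -7).
Terminal value -7.

Root -> A -> D -> leaf6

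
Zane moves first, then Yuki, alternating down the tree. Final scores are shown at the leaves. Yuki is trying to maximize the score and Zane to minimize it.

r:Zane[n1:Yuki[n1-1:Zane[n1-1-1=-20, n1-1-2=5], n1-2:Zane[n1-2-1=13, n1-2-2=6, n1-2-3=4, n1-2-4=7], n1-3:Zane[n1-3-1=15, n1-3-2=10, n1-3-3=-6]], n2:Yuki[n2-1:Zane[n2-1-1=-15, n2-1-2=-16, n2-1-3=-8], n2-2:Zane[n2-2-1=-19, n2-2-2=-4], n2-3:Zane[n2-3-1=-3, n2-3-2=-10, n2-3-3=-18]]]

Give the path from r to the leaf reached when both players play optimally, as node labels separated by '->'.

r -> n2 -> n2-1 -> n2-1-2

n1-1 (Zane): min(-20, 5) = -20
n1-2 (Zane): min(13, 6, 4, 7) = 4
n1-3 (Zane): min(15, 10, -6) = -6
n1 (Yuki): max(-20, 4, -6) = 4
n2-1 (Zane): min(-15, -16, -8) = -16
n2-2 (Zane): min(-19, -4) = -19
n2-3 (Zane): min(-3, -10, -18) = -18
n2 (Yuki): max(-16, -19, -18) = -16
r (Zane): min(4, -16) = -16
At r, Zane picks n2 (lowest: -16).
At n2, Yuki picks n2-1 (highest: -16).
At n2-1, Zane picks n2-1-2 (lowest: -16).
Terminal value -16.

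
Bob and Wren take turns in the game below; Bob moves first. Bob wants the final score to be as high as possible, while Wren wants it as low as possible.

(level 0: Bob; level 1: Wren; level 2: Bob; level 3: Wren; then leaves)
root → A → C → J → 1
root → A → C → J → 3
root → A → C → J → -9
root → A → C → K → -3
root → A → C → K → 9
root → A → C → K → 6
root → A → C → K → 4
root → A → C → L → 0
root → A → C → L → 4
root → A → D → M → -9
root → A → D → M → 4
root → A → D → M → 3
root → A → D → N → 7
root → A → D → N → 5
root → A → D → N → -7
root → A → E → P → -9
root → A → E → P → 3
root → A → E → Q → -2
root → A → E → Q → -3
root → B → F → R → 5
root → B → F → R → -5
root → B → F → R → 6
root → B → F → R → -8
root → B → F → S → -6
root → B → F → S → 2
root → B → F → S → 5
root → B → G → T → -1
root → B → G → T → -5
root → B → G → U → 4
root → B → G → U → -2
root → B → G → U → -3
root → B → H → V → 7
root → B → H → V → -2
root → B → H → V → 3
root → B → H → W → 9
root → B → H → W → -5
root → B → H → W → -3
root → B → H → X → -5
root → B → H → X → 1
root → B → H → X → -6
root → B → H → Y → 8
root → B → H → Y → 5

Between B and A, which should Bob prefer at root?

B

R (Wren): min(5, -5, 6, -8) = -8
S (Wren): min(-6, 2, 5) = -6
F (Bob): max(-8, -6) = -6
T (Wren): min(-1, -5) = -5
U (Wren): min(4, -2, -3) = -3
G (Bob): max(-5, -3) = -3
V (Wren): min(7, -2, 3) = -2
W (Wren): min(9, -5, -3) = -5
X (Wren): min(-5, 1, -6) = -6
Y (Wren): min(8, 5) = 5
H (Bob): max(-2, -5, -6, 5) = 5
B (Wren): min(-6, -3, 5) = -6
J (Wren): min(1, 3, -9) = -9
K (Wren): min(-3, 9, 6, 4) = -3
L (Wren): min(0, 4) = 0
C (Bob): max(-9, -3, 0) = 0
M (Wren): min(-9, 4, 3) = -9
N (Wren): min(7, 5, -7) = -7
D (Bob): max(-9, -7) = -7
P (Wren): min(-9, 3) = -9
Q (Wren): min(-2, -3) = -3
E (Bob): max(-9, -3) = -3
A (Wren): min(0, -7, -3) = -7
Bob prefers the higher value; B=-6, A=-7. B is better since -6 > -7.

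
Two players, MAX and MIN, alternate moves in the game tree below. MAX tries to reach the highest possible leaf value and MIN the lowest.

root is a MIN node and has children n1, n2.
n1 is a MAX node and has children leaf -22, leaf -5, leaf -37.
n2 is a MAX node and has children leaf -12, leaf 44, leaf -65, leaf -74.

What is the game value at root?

n1 (MAX): max(-22, -5, -37) = -5
n2 (MAX): max(-12, 44, -65, -74) = 44
root (MIN): min(-5, 44) = -5

-5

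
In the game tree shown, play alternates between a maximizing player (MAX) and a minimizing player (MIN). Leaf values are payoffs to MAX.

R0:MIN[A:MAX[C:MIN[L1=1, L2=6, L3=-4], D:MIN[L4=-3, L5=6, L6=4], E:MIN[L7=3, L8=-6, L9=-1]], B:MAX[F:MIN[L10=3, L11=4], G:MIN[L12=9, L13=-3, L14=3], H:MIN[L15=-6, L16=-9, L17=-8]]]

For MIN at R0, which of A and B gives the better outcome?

A

C (MIN): min(1, 6, -4) = -4
D (MIN): min(-3, 6, 4) = -3
E (MIN): min(3, -6, -1) = -6
A (MAX): max(-4, -3, -6) = -3
F (MIN): min(3, 4) = 3
G (MIN): min(9, -3, 3) = -3
H (MIN): min(-6, -9, -8) = -9
B (MAX): max(3, -3, -9) = 3
MIN prefers the lower value; A=-3, B=3. A is better since -3 < 3.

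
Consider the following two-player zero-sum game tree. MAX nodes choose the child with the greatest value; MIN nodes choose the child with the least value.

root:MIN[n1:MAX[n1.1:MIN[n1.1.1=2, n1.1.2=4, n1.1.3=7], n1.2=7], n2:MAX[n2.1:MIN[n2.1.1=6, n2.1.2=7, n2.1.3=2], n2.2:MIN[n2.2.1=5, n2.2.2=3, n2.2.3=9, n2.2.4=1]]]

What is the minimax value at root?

2

n1.1 (MIN): min(2, 4, 7) = 2
n1 (MAX): max(2, 7) = 7
n2.1 (MIN): min(6, 7, 2) = 2
n2.2 (MIN): min(5, 3, 9, 1) = 1
n2 (MAX): max(2, 1) = 2
root (MIN): min(7, 2) = 2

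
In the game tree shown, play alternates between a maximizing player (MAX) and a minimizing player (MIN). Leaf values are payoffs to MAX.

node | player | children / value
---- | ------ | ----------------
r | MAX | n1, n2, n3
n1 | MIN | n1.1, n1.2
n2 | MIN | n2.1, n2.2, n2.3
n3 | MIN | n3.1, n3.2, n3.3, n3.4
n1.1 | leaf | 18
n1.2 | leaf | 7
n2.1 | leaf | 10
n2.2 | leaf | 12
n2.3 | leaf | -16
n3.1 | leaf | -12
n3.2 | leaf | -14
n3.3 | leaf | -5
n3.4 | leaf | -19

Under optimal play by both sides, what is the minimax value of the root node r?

7

n1 (MIN): min(18, 7) = 7
n2 (MIN): min(10, 12, -16) = -16
n3 (MIN): min(-12, -14, -5, -19) = -19
r (MAX): max(7, -16, -19) = 7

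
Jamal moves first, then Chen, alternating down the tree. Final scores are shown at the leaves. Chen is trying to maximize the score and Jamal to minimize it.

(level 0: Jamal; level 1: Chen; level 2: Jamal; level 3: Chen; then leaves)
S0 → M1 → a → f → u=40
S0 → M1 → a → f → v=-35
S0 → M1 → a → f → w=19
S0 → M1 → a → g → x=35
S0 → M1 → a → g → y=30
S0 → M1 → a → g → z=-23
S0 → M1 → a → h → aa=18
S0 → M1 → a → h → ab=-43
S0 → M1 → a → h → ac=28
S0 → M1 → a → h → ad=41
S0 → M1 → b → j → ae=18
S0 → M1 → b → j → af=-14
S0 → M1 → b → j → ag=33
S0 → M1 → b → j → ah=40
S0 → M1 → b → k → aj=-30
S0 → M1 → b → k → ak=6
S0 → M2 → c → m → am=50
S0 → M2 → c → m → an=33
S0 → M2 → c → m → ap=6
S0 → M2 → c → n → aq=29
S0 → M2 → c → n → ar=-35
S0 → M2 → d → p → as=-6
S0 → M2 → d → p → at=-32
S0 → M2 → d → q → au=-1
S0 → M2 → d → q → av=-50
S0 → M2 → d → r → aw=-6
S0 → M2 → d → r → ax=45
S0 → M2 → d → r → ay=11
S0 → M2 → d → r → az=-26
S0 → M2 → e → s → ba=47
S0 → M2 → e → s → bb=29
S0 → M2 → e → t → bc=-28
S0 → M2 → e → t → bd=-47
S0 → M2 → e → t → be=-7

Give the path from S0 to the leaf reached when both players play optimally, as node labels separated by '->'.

S0 -> M2 -> c -> n -> aq

f (Chen): max(40, -35, 19) = 40
g (Chen): max(35, 30, -23) = 35
h (Chen): max(18, -43, 28, 41) = 41
a (Jamal): min(40, 35, 41) = 35
j (Chen): max(18, -14, 33, 40) = 40
k (Chen): max(-30, 6) = 6
b (Jamal): min(40, 6) = 6
M1 (Chen): max(35, 6) = 35
m (Chen): max(50, 33, 6) = 50
n (Chen): max(29, -35) = 29
c (Jamal): min(50, 29) = 29
p (Chen): max(-6, -32) = -6
q (Chen): max(-1, -50) = -1
r (Chen): max(-6, 45, 11, -26) = 45
d (Jamal): min(-6, -1, 45) = -6
s (Chen): max(47, 29) = 47
t (Chen): max(-28, -47, -7) = -7
e (Jamal): min(47, -7) = -7
M2 (Chen): max(29, -6, -7) = 29
S0 (Jamal): min(35, 29) = 29
At S0, Jamal picks M2 (lowest: 29).
At M2, Chen picks c (highest: 29).
At c, Jamal picks n (lowest: 29).
At n, Chen picks aq (highest: 29).
Terminal value 29.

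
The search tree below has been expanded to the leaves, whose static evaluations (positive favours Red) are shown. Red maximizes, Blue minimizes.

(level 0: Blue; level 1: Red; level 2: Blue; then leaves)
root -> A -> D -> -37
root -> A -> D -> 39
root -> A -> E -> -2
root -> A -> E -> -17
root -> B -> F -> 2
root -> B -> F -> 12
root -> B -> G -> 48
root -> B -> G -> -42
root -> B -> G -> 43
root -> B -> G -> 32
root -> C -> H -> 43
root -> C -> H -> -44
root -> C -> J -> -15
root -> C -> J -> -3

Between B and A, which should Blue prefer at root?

F (Blue): min(2, 12) = 2
G (Blue): min(48, -42, 43, 32) = -42
B (Red): max(2, -42) = 2
D (Blue): min(-37, 39) = -37
E (Blue): min(-2, -17) = -17
A (Red): max(-37, -17) = -17
Blue prefers the lower value; B=2, A=-17. A is better since -17 < 2.

A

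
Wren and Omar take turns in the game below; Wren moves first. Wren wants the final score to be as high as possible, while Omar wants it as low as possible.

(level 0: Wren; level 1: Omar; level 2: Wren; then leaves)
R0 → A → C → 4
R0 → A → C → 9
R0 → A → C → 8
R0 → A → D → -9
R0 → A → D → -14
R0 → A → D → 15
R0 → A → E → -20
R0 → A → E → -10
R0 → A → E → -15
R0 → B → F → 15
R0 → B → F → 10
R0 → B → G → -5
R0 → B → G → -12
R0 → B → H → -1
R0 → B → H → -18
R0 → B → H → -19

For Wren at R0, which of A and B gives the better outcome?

C (Wren): max(4, 9, 8) = 9
D (Wren): max(-9, -14, 15) = 15
E (Wren): max(-20, -10, -15) = -10
A (Omar): min(9, 15, -10) = -10
F (Wren): max(15, 10) = 15
G (Wren): max(-5, -12) = -5
H (Wren): max(-1, -18, -19) = -1
B (Omar): min(15, -5, -1) = -5
Wren prefers the higher value; A=-10, B=-5. B is better since -5 > -10.

B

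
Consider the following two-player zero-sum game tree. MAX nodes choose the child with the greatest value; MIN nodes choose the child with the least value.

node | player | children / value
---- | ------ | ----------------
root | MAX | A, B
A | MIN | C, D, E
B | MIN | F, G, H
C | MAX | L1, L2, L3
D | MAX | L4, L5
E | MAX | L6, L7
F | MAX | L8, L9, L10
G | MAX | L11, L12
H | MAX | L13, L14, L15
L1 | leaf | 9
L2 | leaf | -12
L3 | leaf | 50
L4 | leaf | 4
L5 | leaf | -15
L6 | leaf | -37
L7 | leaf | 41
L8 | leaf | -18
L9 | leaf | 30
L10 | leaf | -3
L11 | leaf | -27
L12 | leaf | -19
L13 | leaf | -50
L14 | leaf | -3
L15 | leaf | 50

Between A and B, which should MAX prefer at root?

C (MAX): max(9, -12, 50) = 50
D (MAX): max(4, -15) = 4
E (MAX): max(-37, 41) = 41
A (MIN): min(50, 4, 41) = 4
F (MAX): max(-18, 30, -3) = 30
G (MAX): max(-27, -19) = -19
H (MAX): max(-50, -3, 50) = 50
B (MIN): min(30, -19, 50) = -19
MAX prefers the higher value; A=4, B=-19. A is better since 4 > -19.

A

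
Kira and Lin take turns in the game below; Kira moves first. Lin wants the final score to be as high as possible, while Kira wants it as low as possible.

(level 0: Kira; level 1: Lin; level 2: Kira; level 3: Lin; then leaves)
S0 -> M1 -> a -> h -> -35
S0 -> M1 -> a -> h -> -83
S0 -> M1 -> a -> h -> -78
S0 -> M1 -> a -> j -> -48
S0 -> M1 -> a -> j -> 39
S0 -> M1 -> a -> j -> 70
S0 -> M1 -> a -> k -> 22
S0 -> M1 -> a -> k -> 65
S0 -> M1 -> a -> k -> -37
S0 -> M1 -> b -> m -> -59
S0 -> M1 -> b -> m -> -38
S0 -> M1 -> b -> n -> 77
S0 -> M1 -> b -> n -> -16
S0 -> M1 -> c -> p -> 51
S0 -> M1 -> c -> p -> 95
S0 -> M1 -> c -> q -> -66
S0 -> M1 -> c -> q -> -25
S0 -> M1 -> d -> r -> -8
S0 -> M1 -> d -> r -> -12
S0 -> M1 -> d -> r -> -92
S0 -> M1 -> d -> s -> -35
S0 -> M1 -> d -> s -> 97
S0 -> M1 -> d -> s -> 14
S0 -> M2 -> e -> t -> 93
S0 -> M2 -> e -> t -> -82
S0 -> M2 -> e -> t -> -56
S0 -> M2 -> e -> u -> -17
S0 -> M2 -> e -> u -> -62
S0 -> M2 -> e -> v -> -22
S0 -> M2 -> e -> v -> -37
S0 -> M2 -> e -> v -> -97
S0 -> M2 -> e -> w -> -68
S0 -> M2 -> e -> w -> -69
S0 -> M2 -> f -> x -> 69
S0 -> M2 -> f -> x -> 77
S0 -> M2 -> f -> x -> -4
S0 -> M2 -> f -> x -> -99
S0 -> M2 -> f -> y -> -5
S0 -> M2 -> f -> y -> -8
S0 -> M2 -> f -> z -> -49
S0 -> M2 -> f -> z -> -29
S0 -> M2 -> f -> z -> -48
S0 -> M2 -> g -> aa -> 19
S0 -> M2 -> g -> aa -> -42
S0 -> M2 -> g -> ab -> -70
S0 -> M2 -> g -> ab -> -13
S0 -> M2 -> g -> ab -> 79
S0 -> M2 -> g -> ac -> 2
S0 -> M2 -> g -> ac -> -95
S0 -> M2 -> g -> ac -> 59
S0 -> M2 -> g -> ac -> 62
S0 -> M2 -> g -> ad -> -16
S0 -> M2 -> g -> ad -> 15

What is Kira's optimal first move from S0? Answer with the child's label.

h (Lin): max(-35, -83, -78) = -35
j (Lin): max(-48, 39, 70) = 70
k (Lin): max(22, 65, -37) = 65
a (Kira): min(-35, 70, 65) = -35
m (Lin): max(-59, -38) = -38
n (Lin): max(77, -16) = 77
b (Kira): min(-38, 77) = -38
p (Lin): max(51, 95) = 95
q (Lin): max(-66, -25) = -25
c (Kira): min(95, -25) = -25
r (Lin): max(-8, -12, -92) = -8
s (Lin): max(-35, 97, 14) = 97
d (Kira): min(-8, 97) = -8
M1 (Lin): max(-35, -38, -25, -8) = -8
t (Lin): max(93, -82, -56) = 93
u (Lin): max(-17, -62) = -17
v (Lin): max(-22, -37, -97) = -22
w (Lin): max(-68, -69) = -68
e (Kira): min(93, -17, -22, -68) = -68
x (Lin): max(69, 77, -4, -99) = 77
y (Lin): max(-5, -8) = -5
z (Lin): max(-49, -29, -48) = -29
f (Kira): min(77, -5, -29) = -29
aa (Lin): max(19, -42) = 19
ab (Lin): max(-70, -13, 79) = 79
ac (Lin): max(2, -95, 59, 62) = 62
ad (Lin): max(-16, 15) = 15
g (Kira): min(19, 79, 62, 15) = 15
M2 (Lin): max(-68, -29, 15) = 15
S0 (Kira): min(-8, 15) = -8
Kira at S0 wants the lowest of {M1=-8, M2=15}, so chooses M1.

M1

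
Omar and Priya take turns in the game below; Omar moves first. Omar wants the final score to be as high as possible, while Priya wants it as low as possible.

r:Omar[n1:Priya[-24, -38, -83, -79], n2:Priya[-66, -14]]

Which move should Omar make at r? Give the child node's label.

n2

n1 (Priya): min(-24, -38, -83, -79) = -83
n2 (Priya): min(-66, -14) = -66
r (Omar): max(-83, -66) = -66
Omar at r wants the highest of {n1=-83, n2=-66}, so chooses n2.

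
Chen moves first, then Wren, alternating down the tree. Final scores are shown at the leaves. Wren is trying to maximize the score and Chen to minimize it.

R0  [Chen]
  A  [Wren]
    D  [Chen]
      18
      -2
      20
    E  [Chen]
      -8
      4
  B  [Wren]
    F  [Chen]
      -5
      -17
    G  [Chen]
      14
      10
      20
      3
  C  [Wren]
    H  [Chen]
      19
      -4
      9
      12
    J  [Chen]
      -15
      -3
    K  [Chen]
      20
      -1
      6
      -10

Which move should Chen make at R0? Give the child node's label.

D (Chen): min(18, -2, 20) = -2
E (Chen): min(-8, 4) = -8
A (Wren): max(-2, -8) = -2
F (Chen): min(-5, -17) = -17
G (Chen): min(14, 10, 20, 3) = 3
B (Wren): max(-17, 3) = 3
H (Chen): min(19, -4, 9, 12) = -4
J (Chen): min(-15, -3) = -15
K (Chen): min(20, -1, 6, -10) = -10
C (Wren): max(-4, -15, -10) = -4
R0 (Chen): min(-2, 3, -4) = -4
Chen at R0 wants the lowest of {A=-2, B=3, C=-4}, so chooses C.

C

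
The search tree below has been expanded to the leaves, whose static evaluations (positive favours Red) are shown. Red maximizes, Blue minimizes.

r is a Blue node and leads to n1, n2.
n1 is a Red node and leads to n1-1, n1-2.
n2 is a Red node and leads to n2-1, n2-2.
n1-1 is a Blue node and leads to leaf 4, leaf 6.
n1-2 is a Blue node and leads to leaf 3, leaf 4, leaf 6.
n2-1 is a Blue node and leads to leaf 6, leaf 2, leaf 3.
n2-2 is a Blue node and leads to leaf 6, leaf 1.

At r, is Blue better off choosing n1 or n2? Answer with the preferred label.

n1-1 (Blue): min(4, 6) = 4
n1-2 (Blue): min(3, 4, 6) = 3
n1 (Red): max(4, 3) = 4
n2-1 (Blue): min(6, 2, 3) = 2
n2-2 (Blue): min(6, 1) = 1
n2 (Red): max(2, 1) = 2
Blue prefers the lower value; n1=4, n2=2. n2 is better since 2 < 4.

n2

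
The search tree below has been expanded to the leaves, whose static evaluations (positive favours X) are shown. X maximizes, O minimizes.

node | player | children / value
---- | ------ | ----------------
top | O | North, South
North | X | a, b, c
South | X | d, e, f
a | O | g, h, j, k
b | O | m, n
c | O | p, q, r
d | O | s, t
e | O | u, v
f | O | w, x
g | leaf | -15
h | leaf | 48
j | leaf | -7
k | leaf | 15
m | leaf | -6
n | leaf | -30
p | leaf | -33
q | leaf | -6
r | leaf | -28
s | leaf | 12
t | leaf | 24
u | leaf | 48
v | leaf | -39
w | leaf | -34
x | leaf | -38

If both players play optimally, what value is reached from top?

-15

a (O): min(-15, 48, -7, 15) = -15
b (O): min(-6, -30) = -30
c (O): min(-33, -6, -28) = -33
North (X): max(-15, -30, -33) = -15
d (O): min(12, 24) = 12
e (O): min(48, -39) = -39
f (O): min(-34, -38) = -38
South (X): max(12, -39, -38) = 12
top (O): min(-15, 12) = -15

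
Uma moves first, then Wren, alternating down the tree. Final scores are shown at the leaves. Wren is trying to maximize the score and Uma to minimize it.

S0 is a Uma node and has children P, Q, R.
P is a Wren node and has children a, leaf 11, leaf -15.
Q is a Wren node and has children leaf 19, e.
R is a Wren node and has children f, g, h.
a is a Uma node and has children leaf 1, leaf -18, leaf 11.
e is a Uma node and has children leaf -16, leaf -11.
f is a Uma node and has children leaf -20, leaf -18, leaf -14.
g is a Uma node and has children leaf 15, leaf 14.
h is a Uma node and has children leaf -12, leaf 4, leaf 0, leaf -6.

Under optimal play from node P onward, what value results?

11

a (Uma): min(1, -18, 11) = -18
P (Wren): max(-18, 11, -15) = 11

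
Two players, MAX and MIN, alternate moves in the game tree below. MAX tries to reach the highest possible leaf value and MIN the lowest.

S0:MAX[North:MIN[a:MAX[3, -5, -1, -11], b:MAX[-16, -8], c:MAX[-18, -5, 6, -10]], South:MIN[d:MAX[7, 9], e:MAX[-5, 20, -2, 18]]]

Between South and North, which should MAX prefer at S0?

d (MAX): max(7, 9) = 9
e (MAX): max(-5, 20, -2, 18) = 20
South (MIN): min(9, 20) = 9
a (MAX): max(3, -5, -1, -11) = 3
b (MAX): max(-16, -8) = -8
c (MAX): max(-18, -5, 6, -10) = 6
North (MIN): min(3, -8, 6) = -8
MAX prefers the higher value; South=9, North=-8. South is better since 9 > -8.

South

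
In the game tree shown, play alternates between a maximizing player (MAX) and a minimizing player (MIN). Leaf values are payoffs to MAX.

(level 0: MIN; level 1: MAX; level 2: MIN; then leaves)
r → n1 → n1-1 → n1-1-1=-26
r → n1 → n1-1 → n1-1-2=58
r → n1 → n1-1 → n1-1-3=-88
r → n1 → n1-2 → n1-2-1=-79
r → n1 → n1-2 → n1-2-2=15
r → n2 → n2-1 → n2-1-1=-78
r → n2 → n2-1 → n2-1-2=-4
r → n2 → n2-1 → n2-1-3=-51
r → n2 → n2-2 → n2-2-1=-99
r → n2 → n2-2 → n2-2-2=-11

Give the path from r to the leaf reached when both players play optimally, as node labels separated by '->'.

n1-1 (MIN): min(-26, 58, -88) = -88
n1-2 (MIN): min(-79, 15) = -79
n1 (MAX): max(-88, -79) = -79
n2-1 (MIN): min(-78, -4, -51) = -78
n2-2 (MIN): min(-99, -11) = -99
n2 (MAX): max(-78, -99) = -78
r (MIN): min(-79, -78) = -79
At r, MIN picks n1 (lowest: -79).
At n1, MAX picks n1-2 (highest: -79).
At n1-2, MIN picks n1-2-1 (lowest: -79).
Terminal value -79.

r -> n1 -> n1-2 -> n1-2-1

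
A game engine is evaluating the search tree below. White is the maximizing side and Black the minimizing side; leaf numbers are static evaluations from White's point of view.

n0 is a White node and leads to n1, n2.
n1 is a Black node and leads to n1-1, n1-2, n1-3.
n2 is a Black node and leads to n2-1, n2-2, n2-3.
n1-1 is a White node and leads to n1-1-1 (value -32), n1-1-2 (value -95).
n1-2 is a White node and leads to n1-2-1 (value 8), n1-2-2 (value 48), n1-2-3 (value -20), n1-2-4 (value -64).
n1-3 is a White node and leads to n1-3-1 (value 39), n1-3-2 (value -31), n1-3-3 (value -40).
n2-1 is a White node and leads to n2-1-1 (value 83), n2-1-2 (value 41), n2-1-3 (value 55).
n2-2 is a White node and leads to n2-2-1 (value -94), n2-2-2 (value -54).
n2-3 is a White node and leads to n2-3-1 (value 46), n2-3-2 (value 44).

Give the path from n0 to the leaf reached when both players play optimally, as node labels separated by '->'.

n0 -> n1 -> n1-1 -> n1-1-1

n1-1 (White): max(-32, -95) = -32
n1-2 (White): max(8, 48, -20, -64) = 48
n1-3 (White): max(39, -31, -40) = 39
n1 (Black): min(-32, 48, 39) = -32
n2-1 (White): max(83, 41, 55) = 83
n2-2 (White): max(-94, -54) = -54
n2-3 (White): max(46, 44) = 46
n2 (Black): min(83, -54, 46) = -54
n0 (White): max(-32, -54) = -32
At n0, White picks n1 (highest: -32).
At n1, Black picks n1-1 (lowest: -32).
At n1-1, White picks n1-1-1 (highest: -32).
Terminal value -32.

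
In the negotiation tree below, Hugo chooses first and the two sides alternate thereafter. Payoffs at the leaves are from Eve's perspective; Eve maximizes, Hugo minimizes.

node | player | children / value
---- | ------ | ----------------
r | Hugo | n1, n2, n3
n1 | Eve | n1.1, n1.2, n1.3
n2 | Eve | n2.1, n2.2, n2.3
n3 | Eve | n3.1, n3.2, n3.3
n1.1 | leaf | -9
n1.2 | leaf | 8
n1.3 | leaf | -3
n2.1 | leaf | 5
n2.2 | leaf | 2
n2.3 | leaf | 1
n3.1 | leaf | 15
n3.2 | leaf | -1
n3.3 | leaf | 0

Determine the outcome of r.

n1 (Eve): max(-9, 8, -3) = 8
n2 (Eve): max(5, 2, 1) = 5
n3 (Eve): max(15, -1, 0) = 15
r (Hugo): min(8, 5, 15) = 5

5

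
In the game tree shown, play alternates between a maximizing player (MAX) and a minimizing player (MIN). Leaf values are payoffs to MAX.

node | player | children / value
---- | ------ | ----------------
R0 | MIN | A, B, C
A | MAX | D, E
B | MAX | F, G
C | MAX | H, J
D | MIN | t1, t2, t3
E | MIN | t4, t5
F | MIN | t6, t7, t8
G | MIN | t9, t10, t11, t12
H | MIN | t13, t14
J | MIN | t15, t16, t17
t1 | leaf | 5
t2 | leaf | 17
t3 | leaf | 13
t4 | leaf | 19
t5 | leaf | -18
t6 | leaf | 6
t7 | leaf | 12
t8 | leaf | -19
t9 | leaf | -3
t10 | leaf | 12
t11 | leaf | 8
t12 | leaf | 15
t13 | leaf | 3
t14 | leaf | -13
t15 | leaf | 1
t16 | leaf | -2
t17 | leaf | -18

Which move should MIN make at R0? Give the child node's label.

C

D (MIN): min(5, 17, 13) = 5
E (MIN): min(19, -18) = -18
A (MAX): max(5, -18) = 5
F (MIN): min(6, 12, -19) = -19
G (MIN): min(-3, 12, 8, 15) = -3
B (MAX): max(-19, -3) = -3
H (MIN): min(3, -13) = -13
J (MIN): min(1, -2, -18) = -18
C (MAX): max(-13, -18) = -13
R0 (MIN): min(5, -3, -13) = -13
MIN at R0 wants the lowest of {A=5, B=-3, C=-13}, so chooses C.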